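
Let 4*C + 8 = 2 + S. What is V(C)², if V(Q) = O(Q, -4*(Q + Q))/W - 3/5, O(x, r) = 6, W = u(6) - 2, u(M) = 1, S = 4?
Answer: 1089/25 ≈ 43.560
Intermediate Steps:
W = -1 (W = 1 - 2 = -1)
C = -½ (C = -2 + (2 + 4)/4 = -2 + (¼)*6 = -2 + 3/2 = -½ ≈ -0.50000)
V(Q) = -33/5 (V(Q) = 6/(-1) - 3/5 = 6*(-1) - 3*⅕ = -6 - ⅗ = -33/5)
V(C)² = (-33/5)² = 1089/25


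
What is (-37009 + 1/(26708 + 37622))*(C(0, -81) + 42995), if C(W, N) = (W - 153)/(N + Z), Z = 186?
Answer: -1791274670019003/1125775 ≈ -1.5911e+9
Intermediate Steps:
C(W, N) = (-153 + W)/(186 + N) (C(W, N) = (W - 153)/(N + 186) = (-153 + W)/(186 + N))
(-37009 + 1/(26708 + 37622))*(C(0, -81) + 42995) = (-37009 + 1/(26708 + 37622))*((-153 + 0)/(186 - 81) + 42995) = (-37009 + 1/64330)*(-153/105 + 42995) = (-37009 + 1/64330)*((1/105)*(-153) + 42995) = -2380788969*(-51/35 + 42995)/64330 = -2380788969/64330*1504774/35 = -1791274670019003/1125775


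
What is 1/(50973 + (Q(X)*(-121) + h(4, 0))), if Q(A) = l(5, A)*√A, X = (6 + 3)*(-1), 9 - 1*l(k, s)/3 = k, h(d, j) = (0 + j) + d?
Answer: 50977/2617629265 + 4356*I/2617629265 ≈ 1.9474e-5 + 1.6641e-6*I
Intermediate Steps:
h(d, j) = d + j (h(d, j) = j + d = d + j)
l(k, s) = 27 - 3*k
X = -9 (X = 9*(-1) = -9)
Q(A) = 12*√A (Q(A) = (27 - 3*5)*√A = (27 - 15)*√A = 12*√A)
1/(50973 + (Q(X)*(-121) + h(4, 0))) = 1/(50973 + ((12*√(-9))*(-121) + (4 + 0))) = 1/(50973 + ((12*(3*I))*(-121) + 4)) = 1/(50973 + ((36*I)*(-121) + 4)) = 1/(50973 + (-4356*I + 4)) = 1/(50973 + (4 - 4356*I)) = 1/(50977 - 4356*I) = (50977 + 4356*I)/2617629265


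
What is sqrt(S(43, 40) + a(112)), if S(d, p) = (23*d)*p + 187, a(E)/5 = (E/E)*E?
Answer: sqrt(40307) ≈ 200.77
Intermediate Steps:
a(E) = 5*E (a(E) = 5*((E/E)*E) = 5*(1*E) = 5*E)
S(d, p) = 187 + 23*d*p (S(d, p) = 23*d*p + 187 = 187 + 23*d*p)
sqrt(S(43, 40) + a(112)) = sqrt((187 + 23*43*40) + 5*112) = sqrt((187 + 39560) + 560) = sqrt(39747 + 560) = sqrt(40307)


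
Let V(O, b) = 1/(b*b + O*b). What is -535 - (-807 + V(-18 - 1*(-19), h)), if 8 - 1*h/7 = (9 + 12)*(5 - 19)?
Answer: 1216141919/4471110 ≈ 272.00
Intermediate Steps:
h = 2114 (h = 56 - 7*(9 + 12)*(5 - 19) = 56 - 147*(-14) = 56 - 7*(-294) = 56 + 2058 = 2114)
V(O, b) = 1/(b**2 + O*b)
-535 - (-807 + V(-18 - 1*(-19), h)) = -535 - (-807 + 1/(2114*((-18 - 1*(-19)) + 2114))) = -535 - (-807 + 1/(2114*((-18 + 19) + 2114))) = -535 - (-807 + 1/(2114*(1 + 2114))) = -535 - (-807 + (1/2114)/2115) = -535 - (-807 + (1/2114)*(1/2115)) = -535 - (-807 + 1/4471110) = -535 - 1*(-3608185769/4471110) = -535 + 3608185769/4471110 = 1216141919/4471110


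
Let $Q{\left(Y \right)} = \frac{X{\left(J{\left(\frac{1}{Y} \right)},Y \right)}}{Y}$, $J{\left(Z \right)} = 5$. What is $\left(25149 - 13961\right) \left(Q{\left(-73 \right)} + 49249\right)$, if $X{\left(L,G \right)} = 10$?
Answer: $\frac{40222728396}{73} \approx 5.51 \cdot 10^{8}$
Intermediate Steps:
$Q{\left(Y \right)} = \frac{10}{Y}$
$\left(25149 - 13961\right) \left(Q{\left(-73 \right)} + 49249\right) = \left(25149 - 13961\right) \left(\frac{10}{-73} + 49249\right) = 11188 \left(10 \left(- \frac{1}{73}\right) + 49249\right) = 11188 \left(- \frac{10}{73} + 49249\right) = 11188 \cdot \frac{3595167}{73} = \frac{40222728396}{73}$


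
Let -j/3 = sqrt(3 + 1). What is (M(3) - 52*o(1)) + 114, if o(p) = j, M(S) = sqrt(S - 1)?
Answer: 426 + sqrt(2) ≈ 427.41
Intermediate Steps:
M(S) = sqrt(-1 + S)
j = -6 (j = -3*sqrt(3 + 1) = -3*sqrt(4) = -3*2 = -6)
o(p) = -6
(M(3) - 52*o(1)) + 114 = (sqrt(-1 + 3) - 52*(-6)) + 114 = (sqrt(2) + 312) + 114 = (312 + sqrt(2)) + 114 = 426 + sqrt(2)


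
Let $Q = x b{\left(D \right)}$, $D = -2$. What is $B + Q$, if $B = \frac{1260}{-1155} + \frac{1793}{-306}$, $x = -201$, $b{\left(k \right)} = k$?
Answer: $\frac{1329737}{3366} \approx 395.05$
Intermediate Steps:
$Q = 402$ ($Q = \left(-201\right) \left(-2\right) = 402$)
$B = - \frac{23395}{3366}$ ($B = 1260 \left(- \frac{1}{1155}\right) + 1793 \left(- \frac{1}{306}\right) = - \frac{12}{11} - \frac{1793}{306} = - \frac{23395}{3366} \approx -6.9504$)
$B + Q = - \frac{23395}{3366} + 402 = \frac{1329737}{3366}$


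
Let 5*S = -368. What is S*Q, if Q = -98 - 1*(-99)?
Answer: -368/5 ≈ -73.600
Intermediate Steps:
S = -368/5 (S = (⅕)*(-368) = -368/5 ≈ -73.600)
Q = 1 (Q = -98 + 99 = 1)
S*Q = -368/5*1 = -368/5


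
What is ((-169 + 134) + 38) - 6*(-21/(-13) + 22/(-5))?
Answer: 1281/65 ≈ 19.708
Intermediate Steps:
((-169 + 134) + 38) - 6*(-21/(-13) + 22/(-5)) = (-35 + 38) - 6*(-21*(-1/13) + 22*(-1/5)) = 3 - 6*(21/13 - 22/5) = 3 - 6*(-181/65) = 3 + 1086/65 = 1281/65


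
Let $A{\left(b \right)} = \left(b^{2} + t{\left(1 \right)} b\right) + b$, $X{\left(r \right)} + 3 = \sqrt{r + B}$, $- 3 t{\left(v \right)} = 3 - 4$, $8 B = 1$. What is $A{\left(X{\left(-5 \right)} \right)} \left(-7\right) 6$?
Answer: $- \frac{21}{4} + 49 i \sqrt{78} \approx -5.25 + 432.76 i$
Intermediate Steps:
$B = \frac{1}{8}$ ($B = \frac{1}{8} \cdot 1 = \frac{1}{8} \approx 0.125$)
$t{\left(v \right)} = \frac{1}{3}$ ($t{\left(v \right)} = - \frac{3 - 4}{3} = \left(- \frac{1}{3}\right) \left(-1\right) = \frac{1}{3}$)
$X{\left(r \right)} = -3 + \sqrt{\frac{1}{8} + r}$ ($X{\left(r \right)} = -3 + \sqrt{r + \frac{1}{8}} = -3 + \sqrt{\frac{1}{8} + r}$)
$A{\left(b \right)} = b^{2} + \frac{4 b}{3}$ ($A{\left(b \right)} = \left(b^{2} + \frac{b}{3}\right) + b = b^{2} + \frac{4 b}{3}$)
$A{\left(X{\left(-5 \right)} \right)} \left(-7\right) 6 = \frac{\left(-3 + \frac{\sqrt{2 + 16 \left(-5\right)}}{4}\right) \left(4 + 3 \left(-3 + \frac{\sqrt{2 + 16 \left(-5\right)}}{4}\right)\right)}{3} \left(-7\right) 6 = \frac{\left(-3 + \frac{\sqrt{2 - 80}}{4}\right) \left(4 + 3 \left(-3 + \frac{\sqrt{2 - 80}}{4}\right)\right)}{3} \left(-7\right) 6 = \frac{\left(-3 + \frac{\sqrt{-78}}{4}\right) \left(4 + 3 \left(-3 + \frac{\sqrt{-78}}{4}\right)\right)}{3} \left(-7\right) 6 = \frac{\left(-3 + \frac{i \sqrt{78}}{4}\right) \left(4 + 3 \left(-3 + \frac{i \sqrt{78}}{4}\right)\right)}{3} \left(-7\right) 6 = \frac{\left(-3 + \frac{i \sqrt{78}}{4}\right) \left(4 - \left(9 - \frac{3 i \sqrt{78}}{4}\right)\right)}{3} \left(-7\right) 6 = \frac{\left(-3 + \frac{i \sqrt{78}}{4}\right) \left(-5 + \frac{3 i \sqrt{78}}{4}\right)}{3} \left(-7\right) 6 = \frac{\left(-5 + \frac{3 i \sqrt{78}}{4}\right) \left(-3 + \frac{i \sqrt{78}}{4}\right)}{3} \left(-7\right) 6 = - \frac{7 \left(-5 + \frac{3 i \sqrt{78}}{4}\right) \left(-3 + \frac{i \sqrt{78}}{4}\right)}{3} \cdot 6 = - 14 \left(-5 + \frac{3 i \sqrt{78}}{4}\right) \left(-3 + \frac{i \sqrt{78}}{4}\right)$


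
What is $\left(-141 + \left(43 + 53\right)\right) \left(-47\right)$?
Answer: $2115$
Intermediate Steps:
$\left(-141 + \left(43 + 53\right)\right) \left(-47\right) = \left(-141 + 96\right) \left(-47\right) = \left(-45\right) \left(-47\right) = 2115$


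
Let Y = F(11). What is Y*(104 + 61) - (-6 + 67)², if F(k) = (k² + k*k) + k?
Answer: 38024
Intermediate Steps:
F(k) = k + 2*k² (F(k) = (k² + k²) + k = 2*k² + k = k + 2*k²)
Y = 253 (Y = 11*(1 + 2*11) = 11*(1 + 22) = 11*23 = 253)
Y*(104 + 61) - (-6 + 67)² = 253*(104 + 61) - (-6 + 67)² = 253*165 - 1*61² = 41745 - 1*3721 = 41745 - 3721 = 38024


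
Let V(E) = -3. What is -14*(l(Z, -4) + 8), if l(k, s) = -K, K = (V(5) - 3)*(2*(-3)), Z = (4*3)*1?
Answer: 392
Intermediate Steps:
Z = 12 (Z = 12*1 = 12)
K = 36 (K = (-3 - 3)*(2*(-3)) = -6*(-6) = 36)
l(k, s) = -36 (l(k, s) = -1*36 = -36)
-14*(l(Z, -4) + 8) = -14*(-36 + 8) = -14*(-28) = 392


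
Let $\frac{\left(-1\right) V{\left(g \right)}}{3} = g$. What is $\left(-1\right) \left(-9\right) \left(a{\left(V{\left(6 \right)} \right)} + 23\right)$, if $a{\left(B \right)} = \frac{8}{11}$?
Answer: $\frac{2349}{11} \approx 213.55$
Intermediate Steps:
$V{\left(g \right)} = - 3 g$
$a{\left(B \right)} = \frac{8}{11}$ ($a{\left(B \right)} = 8 \cdot \frac{1}{11} = \frac{8}{11}$)
$\left(-1\right) \left(-9\right) \left(a{\left(V{\left(6 \right)} \right)} + 23\right) = \left(-1\right) \left(-9\right) \left(\frac{8}{11} + 23\right) = 9 \cdot \frac{261}{11} = \frac{2349}{11}$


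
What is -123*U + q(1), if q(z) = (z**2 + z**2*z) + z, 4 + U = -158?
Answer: 19929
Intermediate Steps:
U = -162 (U = -4 - 158 = -162)
q(z) = z + z**2 + z**3 (q(z) = (z**2 + z**3) + z = z + z**2 + z**3)
-123*U + q(1) = -123*(-162) + 1*(1 + 1 + 1**2) = 19926 + 1*(1 + 1 + 1) = 19926 + 1*3 = 19926 + 3 = 19929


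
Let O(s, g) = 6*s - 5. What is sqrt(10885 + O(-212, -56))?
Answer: 2*sqrt(2402) ≈ 98.020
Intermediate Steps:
O(s, g) = -5 + 6*s
sqrt(10885 + O(-212, -56)) = sqrt(10885 + (-5 + 6*(-212))) = sqrt(10885 + (-5 - 1272)) = sqrt(10885 - 1277) = sqrt(9608) = 2*sqrt(2402)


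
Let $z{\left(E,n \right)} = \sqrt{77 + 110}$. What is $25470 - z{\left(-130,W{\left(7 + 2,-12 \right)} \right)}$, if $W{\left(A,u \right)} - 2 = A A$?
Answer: $25470 - \sqrt{187} \approx 25456.0$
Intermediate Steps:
$W{\left(A,u \right)} = 2 + A^{2}$ ($W{\left(A,u \right)} = 2 + A A = 2 + A^{2}$)
$z{\left(E,n \right)} = \sqrt{187}$
$25470 - z{\left(-130,W{\left(7 + 2,-12 \right)} \right)} = 25470 - \sqrt{187}$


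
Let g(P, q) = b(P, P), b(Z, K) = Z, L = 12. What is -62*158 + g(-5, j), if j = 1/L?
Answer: -9801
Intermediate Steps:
j = 1/12 ≈ 0.083333
g(P, q) = P
-62*158 + g(-5, j) = -62*158 - 5 = -9796 - 5 = -9801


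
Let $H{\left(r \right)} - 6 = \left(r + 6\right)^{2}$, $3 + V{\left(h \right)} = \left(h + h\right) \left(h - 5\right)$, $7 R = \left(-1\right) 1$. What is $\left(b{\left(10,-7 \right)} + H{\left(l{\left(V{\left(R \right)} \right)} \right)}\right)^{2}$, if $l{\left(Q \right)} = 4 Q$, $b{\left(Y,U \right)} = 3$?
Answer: $\frac{468506025}{5764801} \approx 81.27$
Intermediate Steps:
$R = - \frac{1}{7}$ ($R = \frac{\left(-1\right) 1}{7} = \frac{1}{7} \left(-1\right) = - \frac{1}{7} \approx -0.14286$)
$V{\left(h \right)} = -3 + 2 h \left(-5 + h\right)$ ($V{\left(h \right)} = -3 + \left(h + h\right) \left(h - 5\right) = -3 + 2 h \left(-5 + h\right)$)
$H{\left(r \right)} = 6 + \left(6 + r\right)^{2}$ ($H{\left(r \right)} = 6 + \left(r + 6\right)^{2} = 6 + \left(6 + r\right)^{2}$)
$\left(b{\left(10,-7 \right)} + H{\left(l{\left(V{\left(R \right)} \right)} \right)}\right)^{2} = \left(3 + \left(6 + \left(6 + 4 \left(-3 - - \frac{10}{7} + 2 \left(- \frac{1}{7}\right)^{2}\right)\right)^{2}\right)\right)^{2} = \left(3 + \left(6 + \left(6 + 4 \left(-3 + \frac{10}{7} + 2 \cdot \frac{1}{49}\right)\right)^{2}\right)\right)^{2} = \left(3 + \left(6 + \left(6 + 4 \left(-3 + \frac{10}{7} + \frac{2}{49}\right)\right)^{2}\right)\right)^{2} = \left(3 + \left(6 + \left(6 + 4 \left(- \frac{75}{49}\right)\right)^{2}\right)\right)^{2} = \left(3 + \left(6 + \left(6 - \frac{300}{49}\right)^{2}\right)\right)^{2} = \left(3 + \left(6 + \left(- \frac{6}{49}\right)^{2}\right)\right)^{2} = \left(3 + \left(6 + \frac{36}{2401}\right)\right)^{2} = \left(3 + \frac{14442}{2401}\right)^{2} = \left(\frac{21645}{2401}\right)^{2} = \frac{468506025}{5764801}$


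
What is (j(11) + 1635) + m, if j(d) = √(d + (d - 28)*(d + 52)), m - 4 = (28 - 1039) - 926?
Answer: -298 + 2*I*√265 ≈ -298.0 + 32.558*I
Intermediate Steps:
m = -1933 (m = 4 + ((28 - 1039) - 926) = 4 + (-1011 - 926) = 4 - 1937 = -1933)
j(d) = √(d + (-28 + d)*(52 + d))
(j(11) + 1635) + m = (√(-1456 + 11² + 25*11) + 1635) - 1933 = (√(-1456 + 121 + 275) + 1635) - 1933 = (√(-1060) + 1635) - 1933 = (2*I*√265 + 1635) - 1933 = (1635 + 2*I*√265) - 1933 = -298 + 2*I*√265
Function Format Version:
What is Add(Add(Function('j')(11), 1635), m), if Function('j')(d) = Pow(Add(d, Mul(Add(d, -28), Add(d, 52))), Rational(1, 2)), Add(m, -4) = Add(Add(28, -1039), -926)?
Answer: Add(-298, Mul(2, I, Pow(265, Rational(1, 2)))) ≈ Add(-298.00, Mul(32.558, I))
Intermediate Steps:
m = -1933 (m = Add(4, Add(Add(28, -1039), -926)) = Add(4, Add(-1011, -926)) = Add(4, -1937) = -1933)
Function('j')(d) = Pow(Add(d, Mul(Add(-28, d), Add(52, d))), Rational(1, 2))
Add(Add(Function('j')(11), 1635), m) = Add(Add(Pow(Add(-1456, Pow(11, 2), Mul(25, 11)), Rational(1, 2)), 1635), -1933) = Add(Add(Pow(Add(-1456, 121, 275), Rational(1, 2)), 1635), -1933) = Add(Add(Pow(-1060, Rational(1, 2)), 1635), -1933) = Add(Add(Mul(2, I, Pow(265, Rational(1, 2))), 1635), -1933) = Add(Add(1635, Mul(2, I, Pow(265, Rational(1, 2)))), -1933) = Add(-298, Mul(2, I, Pow(265, Rational(1, 2))))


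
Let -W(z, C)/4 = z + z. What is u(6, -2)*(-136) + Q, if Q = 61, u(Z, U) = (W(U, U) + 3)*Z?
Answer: -15443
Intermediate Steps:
W(z, C) = -8*z (W(z, C) = -4*(z + z) = -8*z)
u(Z, U) = Z*(3 - 8*U) (u(Z, U) = (-8*U + 3)*Z = (3 - 8*U)*Z = Z*(3 - 8*U))
u(6, -2)*(-136) + Q = (6*(3 - 8*(-2)))*(-136) + 61 = (6*(3 + 16))*(-136) + 61 = (6*19)*(-136) + 61 = 114*(-136) + 61 = -15504 + 61 = -15443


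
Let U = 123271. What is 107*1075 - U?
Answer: -8246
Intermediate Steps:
107*1075 - U = 107*1075 - 1*123271 = 115025 - 123271 = -8246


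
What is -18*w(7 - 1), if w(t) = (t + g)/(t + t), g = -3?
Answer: -9/2 ≈ -4.5000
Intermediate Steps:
w(t) = (-3 + t)/(2*t) (w(t) = (t - 3)/(t + t) = (-3 + t)/((2*t)) = (-3 + t)*(1/(2*t)) = (-3 + t)/(2*t))
-18*w(7 - 1) = -9*(-3 + (7 - 1))/(7 - 1) = -9*(-3 + 6)/6 = -9*3/6 = -18*¼ = -9/2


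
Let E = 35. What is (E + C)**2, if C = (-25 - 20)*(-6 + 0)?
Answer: 93025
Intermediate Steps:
C = 270 (C = -45*(-6) = 270)
(E + C)**2 = (35 + 270)**2 = 305**2 = 93025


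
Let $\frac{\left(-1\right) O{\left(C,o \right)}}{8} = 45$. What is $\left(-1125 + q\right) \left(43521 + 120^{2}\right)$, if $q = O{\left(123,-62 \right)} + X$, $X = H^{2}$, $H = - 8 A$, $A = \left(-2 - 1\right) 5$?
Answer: $748049715$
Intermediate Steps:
$A = -15$ ($A = \left(-3\right) 5 = -15$)
$O{\left(C,o \right)} = -360$ ($O{\left(C,o \right)} = \left(-8\right) 45 = -360$)
$H = 120$ ($H = \left(-8\right) \left(-15\right) = 120$)
$X = 14400$ ($X = 120^{2} = 14400$)
$q = 14040$ ($q = -360 + 14400 = 14040$)
$\left(-1125 + q\right) \left(43521 + 120^{2}\right) = \left(-1125 + 14040\right) \left(43521 + 120^{2}\right) = 12915 \left(43521 + 14400\right) = 12915 \cdot 57921 = 748049715$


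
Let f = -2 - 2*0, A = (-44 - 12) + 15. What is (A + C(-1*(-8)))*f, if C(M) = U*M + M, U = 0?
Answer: 66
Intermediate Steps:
C(M) = M (C(M) = 0*M + M = 0 + M = M)
A = -41 (A = -56 + 15 = -41)
f = -2 (f = -2 + 0 = -2)
(A + C(-1*(-8)))*f = (-41 - 1*(-8))*(-2) = (-41 + 8)*(-2) = -33*(-2) = 66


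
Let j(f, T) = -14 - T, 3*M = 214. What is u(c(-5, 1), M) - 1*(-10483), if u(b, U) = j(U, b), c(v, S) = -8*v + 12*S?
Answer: 10417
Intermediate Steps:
M = 214/3 (M = (⅓)*214 = 214/3 ≈ 71.333)
u(b, U) = -14 - b
u(c(-5, 1), M) - 1*(-10483) = (-14 - (-8*(-5) + 12*1)) - 1*(-10483) = (-14 - (40 + 12)) + 10483 = (-14 - 1*52) + 10483 = (-14 - 52) + 10483 = -66 + 10483 = 10417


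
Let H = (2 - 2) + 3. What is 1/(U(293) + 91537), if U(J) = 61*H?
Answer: 1/91720 ≈ 1.0903e-5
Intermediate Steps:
H = 3 (H = 0 + 3 = 3)
U(J) = 183 (U(J) = 61*3 = 183)
1/(U(293) + 91537) = 1/(183 + 91537) = 1/91720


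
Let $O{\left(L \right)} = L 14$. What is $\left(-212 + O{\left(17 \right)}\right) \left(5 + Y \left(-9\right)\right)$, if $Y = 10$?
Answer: $-2210$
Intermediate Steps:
$O{\left(L \right)} = 14 L$
$\left(-212 + O{\left(17 \right)}\right) \left(5 + Y \left(-9\right)\right) = \left(-212 + 14 \cdot 17\right) \left(5 + 10 \left(-9\right)\right) = \left(-212 + 238\right) \left(5 - 90\right) = 26 \left(-85\right) = -2210$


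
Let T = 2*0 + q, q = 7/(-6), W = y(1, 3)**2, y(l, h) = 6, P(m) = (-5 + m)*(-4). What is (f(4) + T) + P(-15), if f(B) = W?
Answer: 689/6 ≈ 114.83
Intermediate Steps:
P(m) = 20 - 4*m
W = 36 (W = 6**2 = 36)
q = -7/6 (q = 7*(-1/6) = -7/6 ≈ -1.1667)
T = -7/6 (T = 2*0 - 7/6 = 0 - 7/6 = -7/6 ≈ -1.1667)
f(B) = 36
(f(4) + T) + P(-15) = (36 - 7/6) + (20 - 4*(-15)) = 209/6 + (20 + 60) = 209/6 + 80 = 689/6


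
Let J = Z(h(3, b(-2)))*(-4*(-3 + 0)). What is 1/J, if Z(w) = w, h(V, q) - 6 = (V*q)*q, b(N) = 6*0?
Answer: 1/72 ≈ 0.013889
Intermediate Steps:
b(N) = 0
h(V, q) = 6 + V*q**2 (h(V, q) = 6 + (V*q)*q = 6 + V*q**2)
J = 72 (J = (6 + 3*0**2)*(-4*(-3 + 0)) = (6 + 3*0)*(-4*(-3)) = (6 + 0)*12 = 6*12 = 72)
1/J = 1/72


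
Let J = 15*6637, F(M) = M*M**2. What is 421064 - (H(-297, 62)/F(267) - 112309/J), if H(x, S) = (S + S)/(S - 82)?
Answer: 265965240430477456/631648699155 ≈ 4.2107e+5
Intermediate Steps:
F(M) = M**3
J = 99555
H(x, S) = 2*S/(-82 + S) (H(x, S) = (2*S)/(-82 + S) = 2*S/(-82 + S))
421064 - (H(-297, 62)/F(267) - 112309/J) = 421064 - ((2*62/(-82 + 62))/(267**3) - 112309/99555) = 421064 - ((2*62/(-20))/19034163 - 112309*1/99555) = 421064 - ((2*62*(-1/20))*(1/19034163) - 112309/99555) = 421064 - (-31/5*1/19034163 - 112309/99555) = 421064 - (-31/95170815 - 112309/99555) = 421064 - 1*(-712569476536/631648699155) = 421064 + 712569476536/631648699155 = 265965240430477456/631648699155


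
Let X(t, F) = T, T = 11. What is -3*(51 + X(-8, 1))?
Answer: -186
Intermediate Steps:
X(t, F) = 11
-3*(51 + X(-8, 1)) = -3*(51 + 11) = -3*62 = -186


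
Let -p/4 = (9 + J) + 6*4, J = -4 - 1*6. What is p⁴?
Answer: 71639296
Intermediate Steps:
J = -10 (J = -4 - 6 = -10)
p = -92 (p = -4*((9 - 10) + 6*4) = -4*(-1 + 24) = -4*23 = -92)
p⁴ = (-92)⁴ = 71639296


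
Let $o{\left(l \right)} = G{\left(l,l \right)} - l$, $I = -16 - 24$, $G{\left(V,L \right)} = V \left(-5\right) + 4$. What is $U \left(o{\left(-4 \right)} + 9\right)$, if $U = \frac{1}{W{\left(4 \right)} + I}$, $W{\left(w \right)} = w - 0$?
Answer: $- \frac{37}{36} \approx -1.0278$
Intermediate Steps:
$G{\left(V,L \right)} = 4 - 5 V$ ($G{\left(V,L \right)} = - 5 V + 4 = 4 - 5 V$)
$W{\left(w \right)} = w$ ($W{\left(w \right)} = w + 0 = w$)
$I = -40$ ($I = -16 - 24 = -40$)
$U = - \frac{1}{36}$ ($U = \frac{1}{4 - 40} = \frac{1}{-36} = - \frac{1}{36} \approx -0.027778$)
$o{\left(l \right)} = 4 - 6 l$ ($o{\left(l \right)} = \left(4 - 5 l\right) - l = 4 - 6 l$)
$U \left(o{\left(-4 \right)} + 9\right) = - \frac{\left(4 - -24\right) + 9}{36} = - \frac{\left(4 + 24\right) + 9}{36} = - \frac{28 + 9}{36} = \left(- \frac{1}{36}\right) 37 = - \frac{37}{36}$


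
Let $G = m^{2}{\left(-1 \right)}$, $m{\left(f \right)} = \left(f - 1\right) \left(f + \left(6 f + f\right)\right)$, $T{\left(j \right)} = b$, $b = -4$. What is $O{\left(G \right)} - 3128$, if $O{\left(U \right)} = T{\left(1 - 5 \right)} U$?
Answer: $-4152$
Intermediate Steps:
$T{\left(j \right)} = -4$
$m{\left(f \right)} = 8 f \left(-1 + f\right)$ ($m{\left(f \right)} = \left(-1 + f\right) \left(f + 7 f\right) = \left(-1 + f\right) 8 f = 8 f \left(-1 + f\right)$)
$G = 256$ ($G = \left(8 \left(-1\right) \left(-1 - 1\right)\right)^{2} = \left(8 \left(-1\right) \left(-2\right)\right)^{2} = 16^{2} = 256$)
$O{\left(U \right)} = - 4 U$
$O{\left(G \right)} - 3128 = \left(-4\right) 256 - 3128 = -1024 - 3128 = -4152$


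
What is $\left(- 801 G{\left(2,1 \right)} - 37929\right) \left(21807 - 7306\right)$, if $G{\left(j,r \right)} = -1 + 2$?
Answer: $-561623730$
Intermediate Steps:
$G{\left(j,r \right)} = 1$
$\left(- 801 G{\left(2,1 \right)} - 37929\right) \left(21807 - 7306\right) = \left(\left(-801\right) 1 - 37929\right) \left(21807 - 7306\right) = \left(-801 - 37929\right) 14501 = \left(-38730\right) 14501 = -561623730$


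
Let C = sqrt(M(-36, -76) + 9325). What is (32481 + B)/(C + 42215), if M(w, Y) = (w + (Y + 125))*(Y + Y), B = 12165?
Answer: 942365445/891049438 - 22323*sqrt(7349)/891049438 ≈ 1.0554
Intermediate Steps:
M(w, Y) = 2*Y*(125 + Y + w) (M(w, Y) = (w + (125 + Y))*(2*Y) = (125 + Y + w)*(2*Y) = 2*Y*(125 + Y + w))
C = sqrt(7349) (C = sqrt(2*(-76)*(125 - 76 - 36) + 9325) = sqrt(2*(-76)*13 + 9325) = sqrt(-1976 + 9325) = sqrt(7349) ≈ 85.726)
(32481 + B)/(C + 42215) = (32481 + 12165)/(sqrt(7349) + 42215) = 44646/(42215 + sqrt(7349))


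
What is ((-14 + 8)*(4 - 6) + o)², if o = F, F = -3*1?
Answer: 81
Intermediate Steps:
F = -3
o = -3
((-14 + 8)*(4 - 6) + o)² = ((-14 + 8)*(4 - 6) - 3)² = (-6*(-2) - 3)² = (12 - 3)² = 9² = 81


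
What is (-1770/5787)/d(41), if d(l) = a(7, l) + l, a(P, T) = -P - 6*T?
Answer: 295/204474 ≈ 0.0014427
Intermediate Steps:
d(l) = -7 - 5*l (d(l) = (-1*7 - 6*l) + l = (-7 - 6*l) + l = -7 - 5*l)
(-1770/5787)/d(41) = (-1770/5787)/(-7 - 5*41) = (-1770*1/5787)/(-7 - 205) = -590/1929/(-212) = -590/1929*(-1/212) = 295/204474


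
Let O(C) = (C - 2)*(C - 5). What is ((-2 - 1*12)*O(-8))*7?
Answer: -12740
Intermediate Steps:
O(C) = (-5 + C)*(-2 + C) (O(C) = (-2 + C)*(-5 + C) = (-5 + C)*(-2 + C))
((-2 - 1*12)*O(-8))*7 = ((-2 - 1*12)*(10 + (-8)² - 7*(-8)))*7 = ((-2 - 12)*(10 + 64 + 56))*7 = -14*130*7 = -1820*7 = -12740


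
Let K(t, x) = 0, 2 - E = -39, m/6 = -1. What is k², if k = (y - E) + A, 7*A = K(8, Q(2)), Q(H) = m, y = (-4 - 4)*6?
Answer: 7921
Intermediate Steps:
y = -48 (y = -8*6 = -48)
m = -6 (m = 6*(-1) = -6)
E = 41 (E = 2 - 1*(-39) = 2 + 39 = 41)
Q(H) = -6
A = 0 (A = (⅐)*0 = 0)
k = -89 (k = (-48 - 1*41) + 0 = (-48 - 41) + 0 = -89 + 0 = -89)
k² = (-89)² = 7921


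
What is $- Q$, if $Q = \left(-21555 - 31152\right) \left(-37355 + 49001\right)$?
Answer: $613825722$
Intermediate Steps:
$Q = -613825722$ ($Q = \left(-52707\right) 11646 = -613825722$)
$- Q = \left(-1\right) \left(-613825722\right) = 613825722$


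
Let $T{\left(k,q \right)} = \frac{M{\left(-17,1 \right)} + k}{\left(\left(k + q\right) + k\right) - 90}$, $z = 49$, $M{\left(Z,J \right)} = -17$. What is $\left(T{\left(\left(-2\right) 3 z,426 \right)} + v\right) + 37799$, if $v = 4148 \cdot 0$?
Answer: $\frac{9525659}{252} \approx 37800.0$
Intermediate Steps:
$v = 0$
$T{\left(k,q \right)} = \frac{-17 + k}{-90 + q + 2 k}$ ($T{\left(k,q \right)} = \frac{-17 + k}{\left(\left(k + q\right) + k\right) - 90} = \frac{-17 + k}{\left(q + 2 k\right) - 90} = \frac{-17 + k}{-90 + q + 2 k}$)
$\left(T{\left(\left(-2\right) 3 z,426 \right)} + v\right) + 37799 = \left(\frac{-17 + \left(-2\right) 3 \cdot 49}{-90 + 426 + 2 \left(-2\right) 3 \cdot 49} + 0\right) + 37799 = \left(\frac{-17 - 294}{-90 + 426 + 2 \left(\left(-6\right) 49\right)} + 0\right) + 37799 = \left(\frac{-17 - 294}{-90 + 426 + 2 \left(-294\right)} + 0\right) + 37799 = \left(\frac{1}{-90 + 426 - 588} \left(-311\right) + 0\right) + 37799 = \left(\frac{1}{-252} \left(-311\right) + 0\right) + 37799 = \left(\left(- \frac{1}{252}\right) \left(-311\right) + 0\right) + 37799 = \left(\frac{311}{252} + 0\right) + 37799 = \frac{311}{252} + 37799 = \frac{9525659}{252}$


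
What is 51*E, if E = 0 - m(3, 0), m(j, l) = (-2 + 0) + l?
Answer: 102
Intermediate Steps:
m(j, l) = -2 + l
E = 2 (E = 0 - (-2 + 0) = 0 - 1*(-2) = 0 + 2 = 2)
51*E = 51*2 = 102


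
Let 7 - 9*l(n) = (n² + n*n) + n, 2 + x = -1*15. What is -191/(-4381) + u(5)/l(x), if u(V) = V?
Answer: -91331/2427074 ≈ -0.037630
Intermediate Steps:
x = -17 (x = -2 - 1*15 = -2 - 15 = -17)
l(n) = 7/9 - 2*n²/9 - n/9 (l(n) = 7/9 - ((n² + n*n) + n)/9 = 7/9 - ((n² + n²) + n)/9 = 7/9 - (2*n² + n)/9 = 7/9 - (n + 2*n²)/9 = 7/9 + (-2*n²/9 - n/9) = 7/9 - 2*n²/9 - n/9)
-191/(-4381) + u(5)/l(x) = -191/(-4381) + 5/(7/9 - 2/9*(-17)² - ⅑*(-17)) = -191*(-1/4381) + 5/(7/9 - 2/9*289 + 17/9) = 191/4381 + 5/(7/9 - 578/9 + 17/9) = 191/4381 + 5/(-554/9) = 191/4381 + 5*(-9/554) = 191/4381 - 45/554 = -91331/2427074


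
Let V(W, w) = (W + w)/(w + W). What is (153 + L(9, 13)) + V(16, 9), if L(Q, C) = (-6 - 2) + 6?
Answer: 152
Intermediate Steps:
V(W, w) = 1 (V(W, w) = (W + w)/(W + w) = 1)
L(Q, C) = -2 (L(Q, C) = -8 + 6 = -2)
(153 + L(9, 13)) + V(16, 9) = (153 - 2) + 1 = 151 + 1 = 152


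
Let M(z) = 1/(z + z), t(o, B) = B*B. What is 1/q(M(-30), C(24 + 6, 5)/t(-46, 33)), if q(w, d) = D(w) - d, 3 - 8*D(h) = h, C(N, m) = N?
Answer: 19360/6767 ≈ 2.8609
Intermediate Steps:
t(o, B) = B²
D(h) = 3/8 - h/8
M(z) = 1/(2*z)
q(w, d) = 3/8 - d - w/8 (q(w, d) = (3/8 - w/8) - d = 3/8 - d - w/8)
1/q(M(-30), C(24 + 6, 5)/t(-46, 33)) = 1/(3/8 - (24 + 6)/(33²) - 1/(16*(-30))) = 1/(3/8 - 30/1089 - (-1)/(16*30)) = 1/(3/8 - 30/1089 - ⅛*(-1/60)) = 1/(3/8 - 1*10/363 + 1/480) = 1/(3/8 - 10/363 + 1/480) = 1/(6767/19360) = 19360/6767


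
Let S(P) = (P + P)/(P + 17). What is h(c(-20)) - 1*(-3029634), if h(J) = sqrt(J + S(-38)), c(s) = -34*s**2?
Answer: 3029634 + 2*I*sqrt(1499001)/21 ≈ 3.0296e+6 + 116.6*I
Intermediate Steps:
S(P) = 2*P/(17 + P) (S(P) = (2*P)/(17 + P) = 2*P/(17 + P))
h(J) = sqrt(76/21 + J) (h(J) = sqrt(J + 2*(-38)/(17 - 38)) = sqrt(J + 2*(-38)/(-21)) = sqrt(J + 2*(-38)*(-1/21)) = sqrt(J + 76/21) = sqrt(76/21 + J))
h(c(-20)) - 1*(-3029634) = sqrt(1596 + 441*(-34*(-20)**2))/21 - 1*(-3029634) = sqrt(1596 + 441*(-34*400))/21 + 3029634 = sqrt(1596 + 441*(-13600))/21 + 3029634 = sqrt(1596 - 5997600)/21 + 3029634 = sqrt(-5996004)/21 + 3029634 = (2*I*sqrt(1499001))/21 + 3029634 = 2*I*sqrt(1499001)/21 + 3029634 = 3029634 + 2*I*sqrt(1499001)/21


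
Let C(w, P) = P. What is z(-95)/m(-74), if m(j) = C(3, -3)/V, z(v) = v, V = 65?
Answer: 6175/3 ≈ 2058.3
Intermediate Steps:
m(j) = -3/65
z(-95)/m(-74) = -95/(-3/65) = -95*(-65/3) = 6175/3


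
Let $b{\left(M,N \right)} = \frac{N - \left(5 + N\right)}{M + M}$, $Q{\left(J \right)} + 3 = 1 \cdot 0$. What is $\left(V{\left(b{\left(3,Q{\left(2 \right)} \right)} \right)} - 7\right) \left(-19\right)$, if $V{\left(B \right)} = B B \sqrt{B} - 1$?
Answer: $152 - \frac{475 i \sqrt{30}}{216} \approx 152.0 - 12.045 i$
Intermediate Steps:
$Q{\left(J \right)} = -3$ ($Q{\left(J \right)} = -3 + 1 \cdot 0 = -3 + 0 = -3$)
$b{\left(M,N \right)} = - \frac{5}{2 M}$
$V{\left(B \right)} = -1 + B^{\frac{5}{2}}$ ($V{\left(B \right)} = B B^{\frac{3}{2}} - 1 = B^{\frac{5}{2}} - 1 = -1 + B^{\frac{5}{2}}$)
$\left(V{\left(b{\left(3,Q{\left(2 \right)} \right)} \right)} - 7\right) \left(-19\right) = \left(\left(-1 + \left(- \frac{5}{2 \cdot 3}\right)^{\frac{5}{2}}\right) - 7\right) \left(-19\right) = \left(\left(-1 + \left(\left(- \frac{5}{2}\right) \frac{1}{3}\right)^{\frac{5}{2}}\right) - 7\right) \left(-19\right) = \left(\left(-1 + \left(- \frac{5}{6}\right)^{\frac{5}{2}}\right) - 7\right) \left(-19\right) = \left(\left(-1 + \frac{25 i \sqrt{30}}{216}\right) - 7\right) \left(-19\right) = \left(-8 + \frac{25 i \sqrt{30}}{216}\right) \left(-19\right) = 152 - \frac{475 i \sqrt{30}}{216}$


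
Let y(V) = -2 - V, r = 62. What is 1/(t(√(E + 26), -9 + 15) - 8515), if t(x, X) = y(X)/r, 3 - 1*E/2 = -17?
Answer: -31/263969 ≈ -0.00011744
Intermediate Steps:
E = 40 (E = 6 - 2*(-17) = 6 + 34 = 40)
t(x, X) = -1/31 - X/62 (t(x, X) = (-2 - X)/62 = (-2 - X)*(1/62) = -1/31 - X/62)
1/(t(√(E + 26), -9 + 15) - 8515) = 1/((-1/31 - (-9 + 15)/62) - 8515) = 1/((-1/31 - 1/62*6) - 8515) = 1/((-1/31 - 3/31) - 8515) = 1/(-4/31 - 8515) = 1/(-263969/31) = -31/263969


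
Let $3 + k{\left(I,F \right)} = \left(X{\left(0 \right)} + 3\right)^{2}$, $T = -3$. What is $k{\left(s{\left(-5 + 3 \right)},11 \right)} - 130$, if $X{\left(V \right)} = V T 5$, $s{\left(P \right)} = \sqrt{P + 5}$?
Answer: $-124$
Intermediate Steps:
$s{\left(P \right)} = \sqrt{5 + P}$
$X{\left(V \right)} = - 15 V$ ($X{\left(V \right)} = V \left(-3\right) 5 = - 3 V 5 = - 15 V$)
$k{\left(I,F \right)} = 6$ ($k{\left(I,F \right)} = -3 + \left(\left(-15\right) 0 + 3\right)^{2} = -3 + \left(0 + 3\right)^{2} = -3 + 3^{2} = -3 + 9 = 6$)
$k{\left(s{\left(-5 + 3 \right)},11 \right)} - 130 = 6 - 130 = -124$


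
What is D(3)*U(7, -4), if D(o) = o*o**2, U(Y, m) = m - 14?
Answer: -486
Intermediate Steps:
U(Y, m) = -14 + m
D(o) = o**3
D(3)*U(7, -4) = 3**3*(-14 - 4) = 27*(-18) = -486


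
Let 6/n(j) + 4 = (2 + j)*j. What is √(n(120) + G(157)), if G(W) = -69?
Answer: I*√3695143602/7318 ≈ 8.3066*I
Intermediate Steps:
n(j) = 6/(-4 + j*(2 + j)) (n(j) = 6/(-4 + (2 + j)*j) = 6/(-4 + j*(2 + j)))
√(n(120) + G(157)) = √(6/(-4 + 120² + 2*120) - 69) = √(6/(-4 + 14400 + 240) - 69) = √(6/14636 - 69) = √(6*(1/14636) - 69) = √(3/7318 - 69) = √(-504939/7318) = I*√3695143602/7318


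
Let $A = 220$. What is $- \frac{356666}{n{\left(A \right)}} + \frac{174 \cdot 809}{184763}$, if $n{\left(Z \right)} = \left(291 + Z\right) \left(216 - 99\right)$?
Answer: $- \frac{787434292}{151320897} \approx -5.2037$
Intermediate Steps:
$n{\left(Z \right)} = 34047 + 117 Z$ ($n{\left(Z \right)} = \left(291 + Z\right) 117 = 34047 + 117 Z$)
$- \frac{356666}{n{\left(A \right)}} + \frac{174 \cdot 809}{184763} = - \frac{356666}{34047 + 117 \cdot 220} + \frac{174 \cdot 809}{184763} = - \frac{356666}{34047 + 25740} + 140766 \cdot \frac{1}{184763} = - \frac{356666}{59787} + \frac{140766}{184763} = - \frac{787434292}{151320897}$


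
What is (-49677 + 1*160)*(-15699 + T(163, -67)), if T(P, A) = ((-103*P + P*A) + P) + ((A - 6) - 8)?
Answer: 2145423059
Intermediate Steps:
T(P, A) = -14 + A - 102*P + A*P (T(P, A) = ((-103*P + A*P) + P) + ((-6 + A) - 8) = (-102*P + A*P) + (-14 + A) = -14 + A - 102*P + A*P)
(-49677 + 1*160)*(-15699 + T(163, -67)) = (-49677 + 1*160)*(-15699 + (-14 - 67 - 102*163 - 67*163)) = (-49677 + 160)*(-15699 + (-14 - 67 - 16626 - 10921)) = -49517*(-15699 - 27628) = -49517*(-43327) = 2145423059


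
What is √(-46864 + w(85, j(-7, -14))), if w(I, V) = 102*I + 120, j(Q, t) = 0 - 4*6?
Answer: I*√38074 ≈ 195.13*I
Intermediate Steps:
j(Q, t) = -24 (j(Q, t) = 0 - 24 = -24)
w(I, V) = 120 + 102*I
√(-46864 + w(85, j(-7, -14))) = √(-46864 + (120 + 102*85)) = √(-46864 + (120 + 8670)) = √(-46864 + 8790) = √(-38074) = I*√38074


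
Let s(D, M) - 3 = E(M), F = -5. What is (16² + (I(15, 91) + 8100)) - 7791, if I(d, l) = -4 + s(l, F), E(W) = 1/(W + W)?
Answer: 5639/10 ≈ 563.90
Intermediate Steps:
E(W) = 1/(2*W)
s(D, M) = 3 + 1/(2*M)
I(d, l) = -11/10 (I(d, l) = -4 + (3 + (½)/(-5)) = -4 + (3 + (½)*(-⅕)) = -4 + (3 - ⅒) = -4 + 29/10 = -11/10)
(16² + (I(15, 91) + 8100)) - 7791 = (16² + (-11/10 + 8100)) - 7791 = (256 + 80989/10) - 7791 = 83549/10 - 7791 = 5639/10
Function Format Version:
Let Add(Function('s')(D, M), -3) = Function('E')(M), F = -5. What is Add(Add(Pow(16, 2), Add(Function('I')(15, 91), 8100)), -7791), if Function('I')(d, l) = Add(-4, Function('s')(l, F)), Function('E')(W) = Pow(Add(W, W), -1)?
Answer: Rational(5639, 10) ≈ 563.90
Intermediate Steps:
Function('E')(W) = Mul(Rational(1, 2), Pow(W, -1)) (Function('E')(W) = Pow(Mul(2, W), -1) = Mul(Rational(1, 2), Pow(W, -1)))
Function('s')(D, M) = Add(3, Mul(Rational(1, 2), Pow(M, -1)))
Function('I')(d, l) = Rational(-11, 10) (Function('I')(d, l) = Add(-4, Add(3, Mul(Rational(1, 2), Pow(-5, -1)))) = Add(-4, Add(3, Mul(Rational(1, 2), Rational(-1, 5)))) = Add(-4, Add(3, Rational(-1, 10))) = Add(-4, Rational(29, 10)) = Rational(-11, 10))
Add(Add(Pow(16, 2), Add(Function('I')(15, 91), 8100)), -7791) = Add(Add(Pow(16, 2), Add(Rational(-11, 10), 8100)), -7791) = Add(Add(256, Rational(80989, 10)), -7791) = Add(Rational(83549, 10), -7791) = Rational(5639, 10)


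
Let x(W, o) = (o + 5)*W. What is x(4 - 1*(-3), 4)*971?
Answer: 61173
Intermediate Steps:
x(W, o) = W*(5 + o) (x(W, o) = (5 + o)*W = W*(5 + o))
x(4 - 1*(-3), 4)*971 = ((4 - 1*(-3))*(5 + 4))*971 = ((4 + 3)*9)*971 = (7*9)*971 = 63*971 = 61173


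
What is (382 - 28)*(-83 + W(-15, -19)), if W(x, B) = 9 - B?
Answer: -19470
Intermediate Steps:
(382 - 28)*(-83 + W(-15, -19)) = (382 - 28)*(-83 + (9 - 1*(-19))) = 354*(-83 + (9 + 19)) = 354*(-83 + 28) = 354*(-55) = -19470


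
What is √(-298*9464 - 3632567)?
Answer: I*√6452839 ≈ 2540.2*I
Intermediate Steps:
√(-298*9464 - 3632567) = √(-2820272 - 3632567) = √(-6452839) = I*√6452839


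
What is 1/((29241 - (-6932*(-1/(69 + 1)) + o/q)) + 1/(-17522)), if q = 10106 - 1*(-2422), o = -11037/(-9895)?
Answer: 2534124857040/73849393810044983 ≈ 3.4315e-5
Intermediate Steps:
o = 11037/9895 (o = -11037*(-1/9895) = 11037/9895 ≈ 1.1154)
q = 12528 (q = 10106 + 2422 = 12528)
1/((29241 - (-6932*(-1/(69 + 1)) + o/q)) + 1/(-17522)) = 1/((29241 - (-6932*(-1/(69 + 1)) + (11037/9895)/12528)) + 1/(-17522)) = 1/((29241 - (-6932/((-1*70)) + (11037/9895)*(1/12528))) - 1/17522) = 1/((29241 - (-6932/(-70) + 3679/41321520)) - 1/17522) = 1/((29241 - (-6932*(-1/70) + 3679/41321520)) - 1/17522) = 1/((29241 - (3466/35 + 3679/41321520)) - 1/17522) = 1/((29241 - 1*28644103417/289250640) - 1/17522) = 1/((29241 - 28644103417/289250640) - 1/17522) = 1/(8429333860823/289250640 - 1/17522) = 1/(73849393810044983/2534124857040) = 2534124857040/73849393810044983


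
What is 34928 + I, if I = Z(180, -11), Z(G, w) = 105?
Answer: 35033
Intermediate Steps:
I = 105
34928 + I = 34928 + 105 = 35033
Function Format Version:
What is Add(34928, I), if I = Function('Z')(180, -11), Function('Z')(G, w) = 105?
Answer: 35033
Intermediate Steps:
I = 105
Add(34928, I) = Add(34928, 105) = 35033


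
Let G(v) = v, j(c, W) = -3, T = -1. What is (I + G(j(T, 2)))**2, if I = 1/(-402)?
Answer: 1456849/161604 ≈ 9.0149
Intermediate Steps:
I = -1/402 ≈ -0.0024876
(I + G(j(T, 2)))**2 = (-1/402 - 3)**2 = (-1207/402)**2 = 1456849/161604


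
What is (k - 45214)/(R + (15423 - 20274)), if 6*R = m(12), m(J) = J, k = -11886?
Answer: 57100/4849 ≈ 11.776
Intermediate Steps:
R = 2 (R = (1/6)*12 = 2)
(k - 45214)/(R + (15423 - 20274)) = (-11886 - 45214)/(2 + (15423 - 20274)) = -57100/(2 - 4851) = -57100/(-4849) = -57100*(-1/4849) = 57100/4849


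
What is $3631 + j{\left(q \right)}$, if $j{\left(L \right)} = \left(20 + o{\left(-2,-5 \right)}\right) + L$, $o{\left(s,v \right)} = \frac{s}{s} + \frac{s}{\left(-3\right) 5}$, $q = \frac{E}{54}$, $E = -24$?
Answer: $\frac{164326}{45} \approx 3651.7$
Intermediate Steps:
$q = - \frac{4}{9}$ ($q = - \frac{24}{54} = \left(-24\right) \frac{1}{54} = - \frac{4}{9} \approx -0.44444$)
$o{\left(s,v \right)} = 1 - \frac{s}{15}$ ($o{\left(s,v \right)} = 1 + \frac{s}{-15} = 1 + s \left(- \frac{1}{15}\right) = 1 - \frac{s}{15}$)
$j{\left(L \right)} = \frac{317}{15} + L$ ($j{\left(L \right)} = \left(20 + \left(1 - - \frac{2}{15}\right)\right) + L = \left(20 + \left(1 + \frac{2}{15}\right)\right) + L = \left(20 + \frac{17}{15}\right) + L = \frac{317}{15} + L$)
$3631 + j{\left(q \right)} = 3631 + \left(\frac{317}{15} - \frac{4}{9}\right) = 3631 + \frac{931}{45} = \frac{164326}{45}$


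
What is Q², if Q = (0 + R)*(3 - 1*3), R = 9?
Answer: 0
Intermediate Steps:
Q = 0 (Q = (0 + 9)*(3 - 1*3) = 9*(3 - 3) = 9*0 = 0)
Q² = 0² = 0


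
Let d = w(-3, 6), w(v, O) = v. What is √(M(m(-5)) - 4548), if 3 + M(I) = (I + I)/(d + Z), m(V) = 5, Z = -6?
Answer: I*√40969/3 ≈ 67.469*I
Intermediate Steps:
d = -3
M(I) = -3 - 2*I/9 (M(I) = -3 + (I + I)/(-3 - 6) = -3 + (2*I)/(-9) = -3 + (2*I)*(-⅑) = -3 - 2*I/9)
√(M(m(-5)) - 4548) = √((-3 - 2/9*5) - 4548) = √((-3 - 10/9) - 4548) = √(-37/9 - 4548) = √(-40969/9) = I*√40969/3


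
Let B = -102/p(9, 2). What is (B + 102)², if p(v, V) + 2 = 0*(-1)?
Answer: 23409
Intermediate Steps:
p(v, V) = -2 (p(v, V) = -2 + 0*(-1) = -2 + 0 = -2)
B = 51 (B = -102/(-2) = -102*(-½) = 51)
(B + 102)² = (51 + 102)² = 153² = 23409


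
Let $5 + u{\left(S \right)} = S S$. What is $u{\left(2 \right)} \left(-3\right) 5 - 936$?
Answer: $-921$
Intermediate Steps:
$u{\left(S \right)} = -5 + S^{2}$ ($u{\left(S \right)} = -5 + S S = -5 + S^{2}$)
$u{\left(2 \right)} \left(-3\right) 5 - 936 = \left(-5 + 2^{2}\right) \left(-3\right) 5 - 936 = \left(-5 + 4\right) \left(-3\right) 5 - 936 = \left(-1\right) \left(-3\right) 5 - 936 = 3 \cdot 5 - 936 = 15 - 936 = -921$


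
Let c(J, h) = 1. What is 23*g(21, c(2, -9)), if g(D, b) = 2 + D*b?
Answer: 529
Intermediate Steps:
23*g(21, c(2, -9)) = 23*(2 + 21*1) = 23*(2 + 21) = 23*23 = 529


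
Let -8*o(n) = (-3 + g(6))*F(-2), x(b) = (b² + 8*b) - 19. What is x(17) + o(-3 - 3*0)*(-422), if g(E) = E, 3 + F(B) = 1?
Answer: 179/2 ≈ 89.500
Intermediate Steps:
F(B) = -2 (F(B) = -3 + 1 = -2)
x(b) = -19 + b² + 8*b
o(n) = ¾ (o(n) = -(-3 + 6)*(-2)/8 = -3*(-2)/8 = -⅛*(-6) = ¾)
x(17) + o(-3 - 3*0)*(-422) = (-19 + 17² + 8*17) + (¾)*(-422) = (-19 + 289 + 136) - 633/2 = 406 - 633/2 = 179/2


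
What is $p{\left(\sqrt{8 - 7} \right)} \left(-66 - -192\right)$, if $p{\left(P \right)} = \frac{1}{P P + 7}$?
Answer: $\frac{63}{4} \approx 15.75$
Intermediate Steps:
$p{\left(P \right)} = \frac{1}{7 + P^{2}}$ ($p{\left(P \right)} = \frac{1}{P^{2} + 7} = \frac{1}{7 + P^{2}}$)
$p{\left(\sqrt{8 - 7} \right)} \left(-66 - -192\right) = \frac{-66 - -192}{7 + \left(\sqrt{8 - 7}\right)^{2}} = \frac{-66 + 192}{7 + \left(\sqrt{1}\right)^{2}} = \frac{1}{7 + 1^{2}} \cdot 126 = \frac{1}{7 + 1} \cdot 126 = \frac{1}{8} \cdot 126 = \frac{63}{4}$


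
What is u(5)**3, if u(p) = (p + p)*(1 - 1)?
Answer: 0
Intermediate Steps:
u(p) = 0 (u(p) = (2*p)*0 = 0)
u(5)**3 = 0**3 = 0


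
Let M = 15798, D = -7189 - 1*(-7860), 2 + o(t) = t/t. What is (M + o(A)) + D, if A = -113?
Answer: 16468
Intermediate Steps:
o(t) = -1 (o(t) = -2 + t/t = -2 + 1 = -1)
D = 671 (D = -7189 + 7860 = 671)
(M + o(A)) + D = (15798 - 1) + 671 = 15797 + 671 = 16468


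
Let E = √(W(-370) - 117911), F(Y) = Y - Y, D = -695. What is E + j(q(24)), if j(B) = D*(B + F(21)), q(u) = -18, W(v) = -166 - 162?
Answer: 12510 + I*√118239 ≈ 12510.0 + 343.86*I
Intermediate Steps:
W(v) = -328
F(Y) = 0
j(B) = -695*B (j(B) = -695*(B + 0) = -695*B)
E = I*√118239 (E = √(-328 - 117911) = √(-118239) = I*√118239 ≈ 343.86*I)
E + j(q(24)) = I*√118239 - 695*(-18) = I*√118239 + 12510 = 12510 + I*√118239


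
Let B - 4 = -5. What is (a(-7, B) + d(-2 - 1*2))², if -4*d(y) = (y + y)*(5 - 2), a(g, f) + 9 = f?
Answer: 16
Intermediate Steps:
B = -1 (B = 4 - 5 = -1)
a(g, f) = -9 + f
d(y) = -3*y/2 (d(y) = -(y + y)*(5 - 2)/4 = -2*y*3/4 = -3*y/2)
(a(-7, B) + d(-2 - 1*2))² = ((-9 - 1) - 3*(-2 - 1*2)/2)² = (-10 - 3*(-2 - 2)/2)² = (-10 - 3/2*(-4))² = (-10 + 6)² = (-4)² = 16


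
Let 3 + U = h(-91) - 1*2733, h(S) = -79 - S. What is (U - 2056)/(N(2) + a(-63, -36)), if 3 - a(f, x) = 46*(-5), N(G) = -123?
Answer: -478/11 ≈ -43.455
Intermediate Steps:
a(f, x) = 233 (a(f, x) = 3 - 46*(-5) = 3 - 1*(-230) = 3 + 230 = 233)
U = -2724 (U = -3 + ((-79 - 1*(-91)) - 1*2733) = -3 + ((-79 + 91) - 2733) = -3 + (12 - 2733) = -3 - 2721 = -2724)
(U - 2056)/(N(2) + a(-63, -36)) = (-2724 - 2056)/(-123 + 233) = -4780/110 = -4780*1/110 = -478/11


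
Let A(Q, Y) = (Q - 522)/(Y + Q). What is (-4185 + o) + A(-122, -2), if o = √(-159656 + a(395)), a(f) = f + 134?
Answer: -129574/31 + I*√159127 ≈ -4179.8 + 398.91*I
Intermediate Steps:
A(Q, Y) = (-522 + Q)/(Q + Y)
a(f) = 134 + f
o = I*√159127 (o = √(-159656 + (134 + 395)) = √(-159656 + 529) = √(-159127) = I*√159127 ≈ 398.91*I)
(-4185 + o) + A(-122, -2) = (-4185 + I*√159127) + (-522 - 122)/(-122 - 2) = (-4185 + I*√159127) - 644/(-124) = (-4185 + I*√159127) - 1/124*(-644) = (-4185 + I*√159127) + 161/31 = -129574/31 + I*√159127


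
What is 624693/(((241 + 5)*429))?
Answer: 208231/35178 ≈ 5.9193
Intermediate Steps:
624693/(((241 + 5)*429)) = 624693/((246*429)) = 624693/105534 = 624693*(1/105534) = 208231/35178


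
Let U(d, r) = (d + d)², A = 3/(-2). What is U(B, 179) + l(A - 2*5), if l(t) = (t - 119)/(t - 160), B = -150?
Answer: 30870261/343 ≈ 90001.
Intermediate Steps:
A = -3/2 (A = 3*(-½) = -3/2 ≈ -1.5000)
l(t) = (-119 + t)/(-160 + t)
U(d, r) = 4*d² (U(d, r) = (2*d)² = 4*d²)
U(B, 179) + l(A - 2*5) = 4*(-150)² + (-119 + (-3/2 - 2*5))/(-160 + (-3/2 - 2*5)) = 4*22500 + (-119 + (-3/2 - 10))/(-160 + (-3/2 - 10)) = 90000 + (-119 - 23/2)/(-160 - 23/2) = 90000 - 261/2/(-343/2) = 90000 - 2/343*(-261/2) = 90000 + 261/343 = 30870261/343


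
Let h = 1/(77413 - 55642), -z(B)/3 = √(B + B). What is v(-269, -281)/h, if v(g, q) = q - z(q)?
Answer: -6117651 + 65313*I*√562 ≈ -6.1176e+6 + 1.5483e+6*I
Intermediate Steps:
z(B) = -3*√2*√B (z(B) = -3*√(B + B) = -3*√2*√B)
v(g, q) = q + 3*√2*√q (v(g, q) = q - (-3)*√2*√q = q + 3*√2*√q)
h = 1/21771 ≈ 4.5933e-5
v(-269, -281)/h = (-281 + 3*√2*√(-281))/(1/21771) = (-281 + 3*√2*(I*√281))*21771 = (-281 + 3*I*√562)*21771 = -6117651 + 65313*I*√562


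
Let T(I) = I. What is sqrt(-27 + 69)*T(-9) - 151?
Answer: -151 - 9*sqrt(42) ≈ -209.33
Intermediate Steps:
sqrt(-27 + 69)*T(-9) - 151 = sqrt(-27 + 69)*(-9) - 151 = sqrt(42)*(-9) - 151 = -9*sqrt(42) - 151 = -151 - 9*sqrt(42)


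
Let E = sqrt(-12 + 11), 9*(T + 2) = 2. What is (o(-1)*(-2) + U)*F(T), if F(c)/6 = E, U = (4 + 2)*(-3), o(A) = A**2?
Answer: -120*I ≈ -120.0*I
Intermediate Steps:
T = -16/9 (T = -2 + (1/9)*2 = -2 + 2/9 = -16/9 ≈ -1.7778)
U = -18 (U = 6*(-3) = -18)
E = I (E = sqrt(-1) = I ≈ 1.0*I)
F(c) = 6*I
(o(-1)*(-2) + U)*F(T) = ((-1)**2*(-2) - 18)*(6*I) = (1*(-2) - 18)*(6*I) = (-2 - 18)*(6*I) = -120*I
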